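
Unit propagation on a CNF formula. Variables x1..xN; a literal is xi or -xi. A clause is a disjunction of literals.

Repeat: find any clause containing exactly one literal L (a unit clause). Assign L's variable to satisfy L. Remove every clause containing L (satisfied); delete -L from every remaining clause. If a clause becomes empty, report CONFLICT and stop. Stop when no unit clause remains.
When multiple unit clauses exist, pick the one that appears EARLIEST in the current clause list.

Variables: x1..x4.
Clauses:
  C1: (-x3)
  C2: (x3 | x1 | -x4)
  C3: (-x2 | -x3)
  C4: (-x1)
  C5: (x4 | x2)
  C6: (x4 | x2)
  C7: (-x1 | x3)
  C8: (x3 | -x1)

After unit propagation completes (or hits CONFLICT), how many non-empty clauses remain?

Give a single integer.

Answer: 0

Derivation:
unit clause [-3] forces x3=F; simplify:
  drop 3 from [3, 1, -4] -> [1, -4]
  drop 3 from [-1, 3] -> [-1]
  drop 3 from [3, -1] -> [-1]
  satisfied 2 clause(s); 6 remain; assigned so far: [3]
unit clause [-1] forces x1=F; simplify:
  drop 1 from [1, -4] -> [-4]
  satisfied 3 clause(s); 3 remain; assigned so far: [1, 3]
unit clause [-4] forces x4=F; simplify:
  drop 4 from [4, 2] -> [2]
  drop 4 from [4, 2] -> [2]
  satisfied 1 clause(s); 2 remain; assigned so far: [1, 3, 4]
unit clause [2] forces x2=T; simplify:
  satisfied 2 clause(s); 0 remain; assigned so far: [1, 2, 3, 4]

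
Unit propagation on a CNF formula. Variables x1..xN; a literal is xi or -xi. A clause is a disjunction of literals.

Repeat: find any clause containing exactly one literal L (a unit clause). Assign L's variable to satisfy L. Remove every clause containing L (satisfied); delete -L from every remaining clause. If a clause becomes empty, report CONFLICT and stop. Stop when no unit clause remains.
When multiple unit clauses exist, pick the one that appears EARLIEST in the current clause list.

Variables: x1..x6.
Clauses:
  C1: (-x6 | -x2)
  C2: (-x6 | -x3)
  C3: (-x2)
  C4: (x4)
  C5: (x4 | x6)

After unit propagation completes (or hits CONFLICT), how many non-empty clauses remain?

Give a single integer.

Answer: 1

Derivation:
unit clause [-2] forces x2=F; simplify:
  satisfied 2 clause(s); 3 remain; assigned so far: [2]
unit clause [4] forces x4=T; simplify:
  satisfied 2 clause(s); 1 remain; assigned so far: [2, 4]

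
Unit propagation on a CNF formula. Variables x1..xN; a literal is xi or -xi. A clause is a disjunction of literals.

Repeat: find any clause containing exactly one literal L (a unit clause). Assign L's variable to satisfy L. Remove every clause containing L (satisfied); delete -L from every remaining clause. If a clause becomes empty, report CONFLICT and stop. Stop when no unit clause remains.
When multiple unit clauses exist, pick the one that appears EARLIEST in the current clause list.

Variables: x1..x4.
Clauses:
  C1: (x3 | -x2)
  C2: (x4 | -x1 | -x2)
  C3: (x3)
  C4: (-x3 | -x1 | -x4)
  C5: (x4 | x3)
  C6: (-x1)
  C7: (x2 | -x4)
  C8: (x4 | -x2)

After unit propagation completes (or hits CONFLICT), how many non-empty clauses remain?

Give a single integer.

Answer: 2

Derivation:
unit clause [3] forces x3=T; simplify:
  drop -3 from [-3, -1, -4] -> [-1, -4]
  satisfied 3 clause(s); 5 remain; assigned so far: [3]
unit clause [-1] forces x1=F; simplify:
  satisfied 3 clause(s); 2 remain; assigned so far: [1, 3]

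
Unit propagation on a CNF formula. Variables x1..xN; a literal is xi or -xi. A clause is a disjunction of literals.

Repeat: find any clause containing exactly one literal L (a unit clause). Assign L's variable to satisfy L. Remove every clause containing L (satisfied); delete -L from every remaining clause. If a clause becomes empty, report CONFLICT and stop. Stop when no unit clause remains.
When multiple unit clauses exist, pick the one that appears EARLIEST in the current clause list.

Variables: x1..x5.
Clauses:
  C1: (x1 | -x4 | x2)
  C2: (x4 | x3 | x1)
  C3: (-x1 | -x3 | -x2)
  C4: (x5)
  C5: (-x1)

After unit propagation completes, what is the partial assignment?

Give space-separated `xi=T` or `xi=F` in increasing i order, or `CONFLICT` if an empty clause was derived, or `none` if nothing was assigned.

Answer: x1=F x5=T

Derivation:
unit clause [5] forces x5=T; simplify:
  satisfied 1 clause(s); 4 remain; assigned so far: [5]
unit clause [-1] forces x1=F; simplify:
  drop 1 from [1, -4, 2] -> [-4, 2]
  drop 1 from [4, 3, 1] -> [4, 3]
  satisfied 2 clause(s); 2 remain; assigned so far: [1, 5]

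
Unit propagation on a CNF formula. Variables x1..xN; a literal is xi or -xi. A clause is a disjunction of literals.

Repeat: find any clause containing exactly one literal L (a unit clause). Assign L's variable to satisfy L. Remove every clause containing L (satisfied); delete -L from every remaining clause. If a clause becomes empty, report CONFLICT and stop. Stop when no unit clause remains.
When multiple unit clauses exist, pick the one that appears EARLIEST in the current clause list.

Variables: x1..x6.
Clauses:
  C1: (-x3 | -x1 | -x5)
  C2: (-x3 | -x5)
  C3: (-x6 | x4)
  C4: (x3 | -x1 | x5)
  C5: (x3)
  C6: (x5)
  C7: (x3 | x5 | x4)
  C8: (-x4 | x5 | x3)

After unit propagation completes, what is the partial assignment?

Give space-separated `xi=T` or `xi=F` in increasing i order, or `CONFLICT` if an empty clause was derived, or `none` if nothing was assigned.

unit clause [3] forces x3=T; simplify:
  drop -3 from [-3, -1, -5] -> [-1, -5]
  drop -3 from [-3, -5] -> [-5]
  satisfied 4 clause(s); 4 remain; assigned so far: [3]
unit clause [-5] forces x5=F; simplify:
  drop 5 from [5] -> [] (empty!)
  satisfied 2 clause(s); 2 remain; assigned so far: [3, 5]
CONFLICT (empty clause)

Answer: CONFLICT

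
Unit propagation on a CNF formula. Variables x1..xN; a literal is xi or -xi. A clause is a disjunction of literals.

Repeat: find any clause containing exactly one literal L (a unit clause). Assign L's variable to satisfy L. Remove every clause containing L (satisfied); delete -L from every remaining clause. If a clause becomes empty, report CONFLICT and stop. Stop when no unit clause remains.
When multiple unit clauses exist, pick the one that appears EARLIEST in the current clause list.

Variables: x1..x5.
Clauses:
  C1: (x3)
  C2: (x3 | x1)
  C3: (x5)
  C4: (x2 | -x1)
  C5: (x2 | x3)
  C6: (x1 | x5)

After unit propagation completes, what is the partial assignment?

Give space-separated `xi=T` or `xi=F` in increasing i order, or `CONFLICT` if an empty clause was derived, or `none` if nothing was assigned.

Answer: x3=T x5=T

Derivation:
unit clause [3] forces x3=T; simplify:
  satisfied 3 clause(s); 3 remain; assigned so far: [3]
unit clause [5] forces x5=T; simplify:
  satisfied 2 clause(s); 1 remain; assigned so far: [3, 5]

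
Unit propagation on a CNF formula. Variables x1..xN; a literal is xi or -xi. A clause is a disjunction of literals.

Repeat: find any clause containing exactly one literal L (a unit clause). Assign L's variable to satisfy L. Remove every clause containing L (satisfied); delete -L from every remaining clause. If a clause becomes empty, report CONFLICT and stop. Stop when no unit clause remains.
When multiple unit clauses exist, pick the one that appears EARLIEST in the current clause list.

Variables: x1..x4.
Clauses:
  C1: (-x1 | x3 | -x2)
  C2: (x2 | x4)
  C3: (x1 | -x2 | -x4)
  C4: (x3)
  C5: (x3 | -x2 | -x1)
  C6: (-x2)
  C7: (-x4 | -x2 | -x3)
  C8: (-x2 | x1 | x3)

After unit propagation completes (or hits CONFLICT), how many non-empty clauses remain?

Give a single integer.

Answer: 0

Derivation:
unit clause [3] forces x3=T; simplify:
  drop -3 from [-4, -2, -3] -> [-4, -2]
  satisfied 4 clause(s); 4 remain; assigned so far: [3]
unit clause [-2] forces x2=F; simplify:
  drop 2 from [2, 4] -> [4]
  satisfied 3 clause(s); 1 remain; assigned so far: [2, 3]
unit clause [4] forces x4=T; simplify:
  satisfied 1 clause(s); 0 remain; assigned so far: [2, 3, 4]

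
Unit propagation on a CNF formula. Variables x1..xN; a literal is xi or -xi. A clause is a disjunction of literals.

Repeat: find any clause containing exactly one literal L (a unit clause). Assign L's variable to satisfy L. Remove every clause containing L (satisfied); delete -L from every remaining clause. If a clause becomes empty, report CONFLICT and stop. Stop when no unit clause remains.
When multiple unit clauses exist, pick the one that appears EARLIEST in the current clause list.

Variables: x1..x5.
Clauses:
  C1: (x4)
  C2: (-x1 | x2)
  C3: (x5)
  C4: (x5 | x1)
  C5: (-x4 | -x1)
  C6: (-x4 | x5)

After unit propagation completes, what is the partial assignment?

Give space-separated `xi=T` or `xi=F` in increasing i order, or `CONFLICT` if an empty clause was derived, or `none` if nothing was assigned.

Answer: x1=F x4=T x5=T

Derivation:
unit clause [4] forces x4=T; simplify:
  drop -4 from [-4, -1] -> [-1]
  drop -4 from [-4, 5] -> [5]
  satisfied 1 clause(s); 5 remain; assigned so far: [4]
unit clause [5] forces x5=T; simplify:
  satisfied 3 clause(s); 2 remain; assigned so far: [4, 5]
unit clause [-1] forces x1=F; simplify:
  satisfied 2 clause(s); 0 remain; assigned so far: [1, 4, 5]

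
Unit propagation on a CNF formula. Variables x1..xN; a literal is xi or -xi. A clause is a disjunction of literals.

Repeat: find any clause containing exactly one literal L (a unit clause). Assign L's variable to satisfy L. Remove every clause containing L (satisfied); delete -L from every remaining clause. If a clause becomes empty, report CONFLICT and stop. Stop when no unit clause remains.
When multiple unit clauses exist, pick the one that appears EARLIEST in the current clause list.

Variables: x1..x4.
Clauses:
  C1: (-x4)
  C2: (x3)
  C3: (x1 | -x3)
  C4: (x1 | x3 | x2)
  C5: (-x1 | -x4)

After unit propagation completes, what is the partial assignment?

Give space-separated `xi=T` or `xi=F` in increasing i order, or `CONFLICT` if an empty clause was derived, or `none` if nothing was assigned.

Answer: x1=T x3=T x4=F

Derivation:
unit clause [-4] forces x4=F; simplify:
  satisfied 2 clause(s); 3 remain; assigned so far: [4]
unit clause [3] forces x3=T; simplify:
  drop -3 from [1, -3] -> [1]
  satisfied 2 clause(s); 1 remain; assigned so far: [3, 4]
unit clause [1] forces x1=T; simplify:
  satisfied 1 clause(s); 0 remain; assigned so far: [1, 3, 4]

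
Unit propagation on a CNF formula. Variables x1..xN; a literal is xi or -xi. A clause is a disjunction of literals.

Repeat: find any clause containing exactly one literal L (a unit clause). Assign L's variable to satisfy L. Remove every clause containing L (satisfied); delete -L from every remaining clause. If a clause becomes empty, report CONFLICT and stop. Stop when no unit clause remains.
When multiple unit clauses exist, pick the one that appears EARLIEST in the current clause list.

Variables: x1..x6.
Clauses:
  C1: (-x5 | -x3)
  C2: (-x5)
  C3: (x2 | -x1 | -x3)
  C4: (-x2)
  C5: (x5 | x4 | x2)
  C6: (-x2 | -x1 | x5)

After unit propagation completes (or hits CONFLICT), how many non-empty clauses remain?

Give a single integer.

unit clause [-5] forces x5=F; simplify:
  drop 5 from [5, 4, 2] -> [4, 2]
  drop 5 from [-2, -1, 5] -> [-2, -1]
  satisfied 2 clause(s); 4 remain; assigned so far: [5]
unit clause [-2] forces x2=F; simplify:
  drop 2 from [2, -1, -3] -> [-1, -3]
  drop 2 from [4, 2] -> [4]
  satisfied 2 clause(s); 2 remain; assigned so far: [2, 5]
unit clause [4] forces x4=T; simplify:
  satisfied 1 clause(s); 1 remain; assigned so far: [2, 4, 5]

Answer: 1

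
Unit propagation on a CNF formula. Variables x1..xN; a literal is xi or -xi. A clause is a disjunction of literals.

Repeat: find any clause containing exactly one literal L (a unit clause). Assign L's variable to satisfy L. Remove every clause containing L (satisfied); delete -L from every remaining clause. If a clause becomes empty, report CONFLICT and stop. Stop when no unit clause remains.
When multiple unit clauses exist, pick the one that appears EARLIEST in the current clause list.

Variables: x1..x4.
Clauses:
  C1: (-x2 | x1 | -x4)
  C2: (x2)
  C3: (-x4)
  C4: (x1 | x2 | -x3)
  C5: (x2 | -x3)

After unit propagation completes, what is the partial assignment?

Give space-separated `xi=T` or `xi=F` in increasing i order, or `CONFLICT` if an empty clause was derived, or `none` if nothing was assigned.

unit clause [2] forces x2=T; simplify:
  drop -2 from [-2, 1, -4] -> [1, -4]
  satisfied 3 clause(s); 2 remain; assigned so far: [2]
unit clause [-4] forces x4=F; simplify:
  satisfied 2 clause(s); 0 remain; assigned so far: [2, 4]

Answer: x2=T x4=F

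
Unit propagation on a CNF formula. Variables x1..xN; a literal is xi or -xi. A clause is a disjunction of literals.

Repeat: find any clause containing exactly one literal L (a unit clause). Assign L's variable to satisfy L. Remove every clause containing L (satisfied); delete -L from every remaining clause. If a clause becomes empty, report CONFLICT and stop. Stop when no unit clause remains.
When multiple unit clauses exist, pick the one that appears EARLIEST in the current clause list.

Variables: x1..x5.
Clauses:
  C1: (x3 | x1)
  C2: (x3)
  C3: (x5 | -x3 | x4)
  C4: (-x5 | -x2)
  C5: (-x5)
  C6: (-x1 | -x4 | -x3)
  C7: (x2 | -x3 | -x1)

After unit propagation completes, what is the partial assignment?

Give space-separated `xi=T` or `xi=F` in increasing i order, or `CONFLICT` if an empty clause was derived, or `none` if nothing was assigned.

unit clause [3] forces x3=T; simplify:
  drop -3 from [5, -3, 4] -> [5, 4]
  drop -3 from [-1, -4, -3] -> [-1, -4]
  drop -3 from [2, -3, -1] -> [2, -1]
  satisfied 2 clause(s); 5 remain; assigned so far: [3]
unit clause [-5] forces x5=F; simplify:
  drop 5 from [5, 4] -> [4]
  satisfied 2 clause(s); 3 remain; assigned so far: [3, 5]
unit clause [4] forces x4=T; simplify:
  drop -4 from [-1, -4] -> [-1]
  satisfied 1 clause(s); 2 remain; assigned so far: [3, 4, 5]
unit clause [-1] forces x1=F; simplify:
  satisfied 2 clause(s); 0 remain; assigned so far: [1, 3, 4, 5]

Answer: x1=F x3=T x4=T x5=F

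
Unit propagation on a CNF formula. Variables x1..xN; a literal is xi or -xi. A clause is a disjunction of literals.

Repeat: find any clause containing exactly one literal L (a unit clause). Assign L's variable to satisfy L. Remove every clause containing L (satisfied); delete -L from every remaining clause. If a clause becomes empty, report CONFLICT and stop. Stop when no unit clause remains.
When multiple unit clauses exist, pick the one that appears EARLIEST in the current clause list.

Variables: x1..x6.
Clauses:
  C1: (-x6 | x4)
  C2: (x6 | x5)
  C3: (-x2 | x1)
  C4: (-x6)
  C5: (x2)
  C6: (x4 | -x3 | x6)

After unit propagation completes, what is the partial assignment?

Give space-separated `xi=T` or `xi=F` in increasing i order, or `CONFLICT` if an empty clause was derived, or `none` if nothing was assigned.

unit clause [-6] forces x6=F; simplify:
  drop 6 from [6, 5] -> [5]
  drop 6 from [4, -3, 6] -> [4, -3]
  satisfied 2 clause(s); 4 remain; assigned so far: [6]
unit clause [5] forces x5=T; simplify:
  satisfied 1 clause(s); 3 remain; assigned so far: [5, 6]
unit clause [2] forces x2=T; simplify:
  drop -2 from [-2, 1] -> [1]
  satisfied 1 clause(s); 2 remain; assigned so far: [2, 5, 6]
unit clause [1] forces x1=T; simplify:
  satisfied 1 clause(s); 1 remain; assigned so far: [1, 2, 5, 6]

Answer: x1=T x2=T x5=T x6=F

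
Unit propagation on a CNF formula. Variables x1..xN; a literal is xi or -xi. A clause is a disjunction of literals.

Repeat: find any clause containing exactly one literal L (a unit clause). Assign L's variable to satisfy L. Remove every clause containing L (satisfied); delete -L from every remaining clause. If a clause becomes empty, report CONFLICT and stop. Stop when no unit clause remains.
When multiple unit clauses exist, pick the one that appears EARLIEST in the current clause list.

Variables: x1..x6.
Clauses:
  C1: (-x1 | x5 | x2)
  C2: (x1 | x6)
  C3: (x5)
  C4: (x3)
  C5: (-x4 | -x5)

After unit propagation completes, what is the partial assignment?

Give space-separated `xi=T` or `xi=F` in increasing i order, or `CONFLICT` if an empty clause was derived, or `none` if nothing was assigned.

Answer: x3=T x4=F x5=T

Derivation:
unit clause [5] forces x5=T; simplify:
  drop -5 from [-4, -5] -> [-4]
  satisfied 2 clause(s); 3 remain; assigned so far: [5]
unit clause [3] forces x3=T; simplify:
  satisfied 1 clause(s); 2 remain; assigned so far: [3, 5]
unit clause [-4] forces x4=F; simplify:
  satisfied 1 clause(s); 1 remain; assigned so far: [3, 4, 5]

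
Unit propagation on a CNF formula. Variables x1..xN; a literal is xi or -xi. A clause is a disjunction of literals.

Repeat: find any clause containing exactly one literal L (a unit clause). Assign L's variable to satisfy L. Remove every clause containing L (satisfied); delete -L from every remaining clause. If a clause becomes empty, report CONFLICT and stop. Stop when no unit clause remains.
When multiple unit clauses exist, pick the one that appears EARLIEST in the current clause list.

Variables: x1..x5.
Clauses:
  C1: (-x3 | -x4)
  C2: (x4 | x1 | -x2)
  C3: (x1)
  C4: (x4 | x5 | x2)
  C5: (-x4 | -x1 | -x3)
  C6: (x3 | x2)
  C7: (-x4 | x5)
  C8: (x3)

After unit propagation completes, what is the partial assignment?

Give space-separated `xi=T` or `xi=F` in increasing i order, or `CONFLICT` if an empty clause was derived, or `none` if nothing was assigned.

unit clause [1] forces x1=T; simplify:
  drop -1 from [-4, -1, -3] -> [-4, -3]
  satisfied 2 clause(s); 6 remain; assigned so far: [1]
unit clause [3] forces x3=T; simplify:
  drop -3 from [-3, -4] -> [-4]
  drop -3 from [-4, -3] -> [-4]
  satisfied 2 clause(s); 4 remain; assigned so far: [1, 3]
unit clause [-4] forces x4=F; simplify:
  drop 4 from [4, 5, 2] -> [5, 2]
  satisfied 3 clause(s); 1 remain; assigned so far: [1, 3, 4]

Answer: x1=T x3=T x4=F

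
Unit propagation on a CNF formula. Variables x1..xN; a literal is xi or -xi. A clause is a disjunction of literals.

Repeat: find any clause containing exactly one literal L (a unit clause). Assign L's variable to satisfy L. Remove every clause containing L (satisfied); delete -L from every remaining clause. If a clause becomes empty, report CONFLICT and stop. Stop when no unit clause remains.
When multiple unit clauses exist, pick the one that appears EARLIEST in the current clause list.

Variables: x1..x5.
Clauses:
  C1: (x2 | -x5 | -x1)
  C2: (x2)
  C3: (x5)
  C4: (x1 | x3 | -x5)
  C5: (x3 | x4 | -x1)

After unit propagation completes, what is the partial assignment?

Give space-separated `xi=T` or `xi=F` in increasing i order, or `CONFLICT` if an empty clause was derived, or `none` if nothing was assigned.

unit clause [2] forces x2=T; simplify:
  satisfied 2 clause(s); 3 remain; assigned so far: [2]
unit clause [5] forces x5=T; simplify:
  drop -5 from [1, 3, -5] -> [1, 3]
  satisfied 1 clause(s); 2 remain; assigned so far: [2, 5]

Answer: x2=T x5=T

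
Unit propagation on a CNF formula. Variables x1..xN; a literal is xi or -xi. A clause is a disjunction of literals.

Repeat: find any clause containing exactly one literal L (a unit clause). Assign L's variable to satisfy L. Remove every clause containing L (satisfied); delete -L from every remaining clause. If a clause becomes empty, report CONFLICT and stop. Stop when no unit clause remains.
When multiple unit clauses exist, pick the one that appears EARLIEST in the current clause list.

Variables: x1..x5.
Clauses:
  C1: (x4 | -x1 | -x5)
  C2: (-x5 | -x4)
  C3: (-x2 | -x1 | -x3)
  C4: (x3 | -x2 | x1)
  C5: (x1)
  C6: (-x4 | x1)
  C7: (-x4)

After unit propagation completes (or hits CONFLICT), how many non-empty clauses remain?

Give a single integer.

Answer: 1

Derivation:
unit clause [1] forces x1=T; simplify:
  drop -1 from [4, -1, -5] -> [4, -5]
  drop -1 from [-2, -1, -3] -> [-2, -3]
  satisfied 3 clause(s); 4 remain; assigned so far: [1]
unit clause [-4] forces x4=F; simplify:
  drop 4 from [4, -5] -> [-5]
  satisfied 2 clause(s); 2 remain; assigned so far: [1, 4]
unit clause [-5] forces x5=F; simplify:
  satisfied 1 clause(s); 1 remain; assigned so far: [1, 4, 5]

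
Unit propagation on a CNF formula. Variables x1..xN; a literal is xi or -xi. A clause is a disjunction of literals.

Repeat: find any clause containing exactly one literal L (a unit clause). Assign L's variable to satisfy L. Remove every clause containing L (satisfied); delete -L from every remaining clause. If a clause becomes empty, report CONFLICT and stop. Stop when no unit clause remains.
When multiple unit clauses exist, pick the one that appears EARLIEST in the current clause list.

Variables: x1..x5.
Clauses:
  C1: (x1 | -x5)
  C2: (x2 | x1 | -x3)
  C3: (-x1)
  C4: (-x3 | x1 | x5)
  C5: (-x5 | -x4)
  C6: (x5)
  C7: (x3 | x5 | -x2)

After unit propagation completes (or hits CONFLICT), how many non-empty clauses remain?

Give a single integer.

unit clause [-1] forces x1=F; simplify:
  drop 1 from [1, -5] -> [-5]
  drop 1 from [2, 1, -3] -> [2, -3]
  drop 1 from [-3, 1, 5] -> [-3, 5]
  satisfied 1 clause(s); 6 remain; assigned so far: [1]
unit clause [-5] forces x5=F; simplify:
  drop 5 from [-3, 5] -> [-3]
  drop 5 from [5] -> [] (empty!)
  drop 5 from [3, 5, -2] -> [3, -2]
  satisfied 2 clause(s); 4 remain; assigned so far: [1, 5]
CONFLICT (empty clause)

Answer: 3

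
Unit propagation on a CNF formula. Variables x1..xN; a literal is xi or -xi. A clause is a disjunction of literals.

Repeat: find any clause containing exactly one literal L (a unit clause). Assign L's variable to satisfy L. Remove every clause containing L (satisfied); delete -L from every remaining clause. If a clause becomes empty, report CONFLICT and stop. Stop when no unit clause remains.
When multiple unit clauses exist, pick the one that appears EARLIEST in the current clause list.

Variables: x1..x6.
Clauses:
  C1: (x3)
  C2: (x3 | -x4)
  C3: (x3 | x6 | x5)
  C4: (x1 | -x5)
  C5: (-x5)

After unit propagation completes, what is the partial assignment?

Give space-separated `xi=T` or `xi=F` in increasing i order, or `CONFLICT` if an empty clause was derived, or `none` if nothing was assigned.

Answer: x3=T x5=F

Derivation:
unit clause [3] forces x3=T; simplify:
  satisfied 3 clause(s); 2 remain; assigned so far: [3]
unit clause [-5] forces x5=F; simplify:
  satisfied 2 clause(s); 0 remain; assigned so far: [3, 5]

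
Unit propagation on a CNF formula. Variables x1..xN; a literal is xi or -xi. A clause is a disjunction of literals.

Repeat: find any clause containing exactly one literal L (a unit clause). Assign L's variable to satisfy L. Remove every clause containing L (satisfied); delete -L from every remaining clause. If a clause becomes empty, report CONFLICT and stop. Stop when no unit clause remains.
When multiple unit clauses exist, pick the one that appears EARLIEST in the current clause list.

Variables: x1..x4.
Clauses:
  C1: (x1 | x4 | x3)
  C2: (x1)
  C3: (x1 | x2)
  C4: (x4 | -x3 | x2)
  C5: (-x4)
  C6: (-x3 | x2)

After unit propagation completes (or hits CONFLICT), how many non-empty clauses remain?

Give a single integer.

Answer: 2

Derivation:
unit clause [1] forces x1=T; simplify:
  satisfied 3 clause(s); 3 remain; assigned so far: [1]
unit clause [-4] forces x4=F; simplify:
  drop 4 from [4, -3, 2] -> [-3, 2]
  satisfied 1 clause(s); 2 remain; assigned so far: [1, 4]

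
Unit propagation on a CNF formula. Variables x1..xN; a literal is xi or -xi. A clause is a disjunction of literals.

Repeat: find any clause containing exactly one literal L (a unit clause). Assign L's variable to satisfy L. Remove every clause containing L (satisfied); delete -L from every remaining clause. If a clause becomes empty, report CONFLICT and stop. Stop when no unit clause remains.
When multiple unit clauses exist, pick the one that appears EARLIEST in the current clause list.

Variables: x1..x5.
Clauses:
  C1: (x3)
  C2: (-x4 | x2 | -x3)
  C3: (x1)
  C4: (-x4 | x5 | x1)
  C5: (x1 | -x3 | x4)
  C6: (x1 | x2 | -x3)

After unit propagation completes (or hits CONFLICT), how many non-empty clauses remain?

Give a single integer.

unit clause [3] forces x3=T; simplify:
  drop -3 from [-4, 2, -3] -> [-4, 2]
  drop -3 from [1, -3, 4] -> [1, 4]
  drop -3 from [1, 2, -3] -> [1, 2]
  satisfied 1 clause(s); 5 remain; assigned so far: [3]
unit clause [1] forces x1=T; simplify:
  satisfied 4 clause(s); 1 remain; assigned so far: [1, 3]

Answer: 1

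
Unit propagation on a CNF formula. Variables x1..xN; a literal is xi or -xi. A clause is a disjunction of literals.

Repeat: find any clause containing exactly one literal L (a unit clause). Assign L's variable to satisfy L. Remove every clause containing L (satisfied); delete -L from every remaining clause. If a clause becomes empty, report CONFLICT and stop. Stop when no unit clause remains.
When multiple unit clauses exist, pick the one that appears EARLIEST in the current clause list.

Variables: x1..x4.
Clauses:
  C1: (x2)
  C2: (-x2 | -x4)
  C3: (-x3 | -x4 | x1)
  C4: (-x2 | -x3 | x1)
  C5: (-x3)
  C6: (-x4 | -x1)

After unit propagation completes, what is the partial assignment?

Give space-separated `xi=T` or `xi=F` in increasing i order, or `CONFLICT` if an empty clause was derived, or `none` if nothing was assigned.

Answer: x2=T x3=F x4=F

Derivation:
unit clause [2] forces x2=T; simplify:
  drop -2 from [-2, -4] -> [-4]
  drop -2 from [-2, -3, 1] -> [-3, 1]
  satisfied 1 clause(s); 5 remain; assigned so far: [2]
unit clause [-4] forces x4=F; simplify:
  satisfied 3 clause(s); 2 remain; assigned so far: [2, 4]
unit clause [-3] forces x3=F; simplify:
  satisfied 2 clause(s); 0 remain; assigned so far: [2, 3, 4]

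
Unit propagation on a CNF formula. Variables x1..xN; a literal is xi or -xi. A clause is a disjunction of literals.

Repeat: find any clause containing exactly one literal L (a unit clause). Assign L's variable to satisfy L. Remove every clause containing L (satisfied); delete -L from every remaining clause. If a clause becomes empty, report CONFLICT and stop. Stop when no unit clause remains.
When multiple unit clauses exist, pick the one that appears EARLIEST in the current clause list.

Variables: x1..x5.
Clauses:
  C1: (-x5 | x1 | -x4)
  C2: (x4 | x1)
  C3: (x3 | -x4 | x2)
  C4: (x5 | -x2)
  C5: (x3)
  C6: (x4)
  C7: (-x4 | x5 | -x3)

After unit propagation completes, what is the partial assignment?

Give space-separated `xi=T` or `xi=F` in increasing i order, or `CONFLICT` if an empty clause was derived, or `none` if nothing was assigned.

unit clause [3] forces x3=T; simplify:
  drop -3 from [-4, 5, -3] -> [-4, 5]
  satisfied 2 clause(s); 5 remain; assigned so far: [3]
unit clause [4] forces x4=T; simplify:
  drop -4 from [-5, 1, -4] -> [-5, 1]
  drop -4 from [-4, 5] -> [5]
  satisfied 2 clause(s); 3 remain; assigned so far: [3, 4]
unit clause [5] forces x5=T; simplify:
  drop -5 from [-5, 1] -> [1]
  satisfied 2 clause(s); 1 remain; assigned so far: [3, 4, 5]
unit clause [1] forces x1=T; simplify:
  satisfied 1 clause(s); 0 remain; assigned so far: [1, 3, 4, 5]

Answer: x1=T x3=T x4=T x5=T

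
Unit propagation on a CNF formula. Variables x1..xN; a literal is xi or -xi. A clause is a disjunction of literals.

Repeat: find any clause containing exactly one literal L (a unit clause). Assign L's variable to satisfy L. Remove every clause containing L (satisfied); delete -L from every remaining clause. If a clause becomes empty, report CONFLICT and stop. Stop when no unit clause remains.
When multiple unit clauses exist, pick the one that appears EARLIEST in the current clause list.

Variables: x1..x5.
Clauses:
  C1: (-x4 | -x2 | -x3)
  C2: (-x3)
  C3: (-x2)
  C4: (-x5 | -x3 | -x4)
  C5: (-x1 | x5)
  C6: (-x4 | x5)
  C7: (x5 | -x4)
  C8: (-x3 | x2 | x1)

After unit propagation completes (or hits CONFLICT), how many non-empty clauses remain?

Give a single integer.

unit clause [-3] forces x3=F; simplify:
  satisfied 4 clause(s); 4 remain; assigned so far: [3]
unit clause [-2] forces x2=F; simplify:
  satisfied 1 clause(s); 3 remain; assigned so far: [2, 3]

Answer: 3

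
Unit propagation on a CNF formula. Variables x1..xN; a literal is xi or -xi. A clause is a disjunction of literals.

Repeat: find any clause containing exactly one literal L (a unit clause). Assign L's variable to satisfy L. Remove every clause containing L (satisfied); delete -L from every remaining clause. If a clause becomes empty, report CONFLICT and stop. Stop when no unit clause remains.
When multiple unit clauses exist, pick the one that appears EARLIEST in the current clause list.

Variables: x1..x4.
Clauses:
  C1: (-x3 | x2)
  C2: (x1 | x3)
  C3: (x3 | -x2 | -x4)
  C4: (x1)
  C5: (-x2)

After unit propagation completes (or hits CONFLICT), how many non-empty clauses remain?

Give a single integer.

unit clause [1] forces x1=T; simplify:
  satisfied 2 clause(s); 3 remain; assigned so far: [1]
unit clause [-2] forces x2=F; simplify:
  drop 2 from [-3, 2] -> [-3]
  satisfied 2 clause(s); 1 remain; assigned so far: [1, 2]
unit clause [-3] forces x3=F; simplify:
  satisfied 1 clause(s); 0 remain; assigned so far: [1, 2, 3]

Answer: 0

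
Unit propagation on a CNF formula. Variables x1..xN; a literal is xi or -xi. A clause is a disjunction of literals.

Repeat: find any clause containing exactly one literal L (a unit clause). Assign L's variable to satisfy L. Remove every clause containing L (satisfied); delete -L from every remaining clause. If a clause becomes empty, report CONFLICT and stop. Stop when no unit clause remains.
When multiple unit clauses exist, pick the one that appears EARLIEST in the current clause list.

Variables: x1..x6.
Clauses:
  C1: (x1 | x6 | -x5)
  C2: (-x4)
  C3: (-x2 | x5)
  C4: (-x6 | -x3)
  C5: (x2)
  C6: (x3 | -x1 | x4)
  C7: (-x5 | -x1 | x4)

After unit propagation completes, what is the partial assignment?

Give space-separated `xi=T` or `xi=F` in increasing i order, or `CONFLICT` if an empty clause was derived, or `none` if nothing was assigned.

Answer: x1=F x2=T x3=F x4=F x5=T x6=T

Derivation:
unit clause [-4] forces x4=F; simplify:
  drop 4 from [3, -1, 4] -> [3, -1]
  drop 4 from [-5, -1, 4] -> [-5, -1]
  satisfied 1 clause(s); 6 remain; assigned so far: [4]
unit clause [2] forces x2=T; simplify:
  drop -2 from [-2, 5] -> [5]
  satisfied 1 clause(s); 5 remain; assigned so far: [2, 4]
unit clause [5] forces x5=T; simplify:
  drop -5 from [1, 6, -5] -> [1, 6]
  drop -5 from [-5, -1] -> [-1]
  satisfied 1 clause(s); 4 remain; assigned so far: [2, 4, 5]
unit clause [-1] forces x1=F; simplify:
  drop 1 from [1, 6] -> [6]
  satisfied 2 clause(s); 2 remain; assigned so far: [1, 2, 4, 5]
unit clause [6] forces x6=T; simplify:
  drop -6 from [-6, -3] -> [-3]
  satisfied 1 clause(s); 1 remain; assigned so far: [1, 2, 4, 5, 6]
unit clause [-3] forces x3=F; simplify:
  satisfied 1 clause(s); 0 remain; assigned so far: [1, 2, 3, 4, 5, 6]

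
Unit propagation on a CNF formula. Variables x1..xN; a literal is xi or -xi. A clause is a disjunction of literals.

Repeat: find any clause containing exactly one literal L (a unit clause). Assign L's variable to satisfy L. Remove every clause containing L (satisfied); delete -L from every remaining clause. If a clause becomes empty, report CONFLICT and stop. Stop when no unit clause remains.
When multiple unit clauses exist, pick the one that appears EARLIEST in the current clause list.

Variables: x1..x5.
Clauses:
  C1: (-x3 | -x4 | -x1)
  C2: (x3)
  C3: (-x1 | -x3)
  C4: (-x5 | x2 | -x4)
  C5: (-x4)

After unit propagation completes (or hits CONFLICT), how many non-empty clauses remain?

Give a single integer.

Answer: 0

Derivation:
unit clause [3] forces x3=T; simplify:
  drop -3 from [-3, -4, -1] -> [-4, -1]
  drop -3 from [-1, -3] -> [-1]
  satisfied 1 clause(s); 4 remain; assigned so far: [3]
unit clause [-1] forces x1=F; simplify:
  satisfied 2 clause(s); 2 remain; assigned so far: [1, 3]
unit clause [-4] forces x4=F; simplify:
  satisfied 2 clause(s); 0 remain; assigned so far: [1, 3, 4]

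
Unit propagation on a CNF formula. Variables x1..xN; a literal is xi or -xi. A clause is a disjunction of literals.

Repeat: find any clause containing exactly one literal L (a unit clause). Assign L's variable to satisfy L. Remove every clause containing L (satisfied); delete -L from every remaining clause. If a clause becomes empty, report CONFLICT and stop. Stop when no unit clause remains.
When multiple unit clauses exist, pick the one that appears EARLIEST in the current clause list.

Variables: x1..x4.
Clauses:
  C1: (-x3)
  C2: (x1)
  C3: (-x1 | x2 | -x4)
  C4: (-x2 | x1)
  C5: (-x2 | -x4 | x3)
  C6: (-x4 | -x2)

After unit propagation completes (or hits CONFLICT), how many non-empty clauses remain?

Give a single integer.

unit clause [-3] forces x3=F; simplify:
  drop 3 from [-2, -4, 3] -> [-2, -4]
  satisfied 1 clause(s); 5 remain; assigned so far: [3]
unit clause [1] forces x1=T; simplify:
  drop -1 from [-1, 2, -4] -> [2, -4]
  satisfied 2 clause(s); 3 remain; assigned so far: [1, 3]

Answer: 3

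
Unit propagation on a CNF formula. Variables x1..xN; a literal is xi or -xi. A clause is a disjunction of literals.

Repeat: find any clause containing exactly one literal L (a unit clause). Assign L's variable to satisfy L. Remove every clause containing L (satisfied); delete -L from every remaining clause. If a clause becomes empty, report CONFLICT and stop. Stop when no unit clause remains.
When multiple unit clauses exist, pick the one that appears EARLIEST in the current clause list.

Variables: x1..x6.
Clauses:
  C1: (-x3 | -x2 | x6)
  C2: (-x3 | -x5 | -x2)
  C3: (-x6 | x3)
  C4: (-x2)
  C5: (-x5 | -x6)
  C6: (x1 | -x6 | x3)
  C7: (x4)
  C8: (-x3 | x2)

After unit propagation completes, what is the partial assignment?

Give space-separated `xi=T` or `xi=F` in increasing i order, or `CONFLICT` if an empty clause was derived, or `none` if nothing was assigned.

Answer: x2=F x3=F x4=T x6=F

Derivation:
unit clause [-2] forces x2=F; simplify:
  drop 2 from [-3, 2] -> [-3]
  satisfied 3 clause(s); 5 remain; assigned so far: [2]
unit clause [4] forces x4=T; simplify:
  satisfied 1 clause(s); 4 remain; assigned so far: [2, 4]
unit clause [-3] forces x3=F; simplify:
  drop 3 from [-6, 3] -> [-6]
  drop 3 from [1, -6, 3] -> [1, -6]
  satisfied 1 clause(s); 3 remain; assigned so far: [2, 3, 4]
unit clause [-6] forces x6=F; simplify:
  satisfied 3 clause(s); 0 remain; assigned so far: [2, 3, 4, 6]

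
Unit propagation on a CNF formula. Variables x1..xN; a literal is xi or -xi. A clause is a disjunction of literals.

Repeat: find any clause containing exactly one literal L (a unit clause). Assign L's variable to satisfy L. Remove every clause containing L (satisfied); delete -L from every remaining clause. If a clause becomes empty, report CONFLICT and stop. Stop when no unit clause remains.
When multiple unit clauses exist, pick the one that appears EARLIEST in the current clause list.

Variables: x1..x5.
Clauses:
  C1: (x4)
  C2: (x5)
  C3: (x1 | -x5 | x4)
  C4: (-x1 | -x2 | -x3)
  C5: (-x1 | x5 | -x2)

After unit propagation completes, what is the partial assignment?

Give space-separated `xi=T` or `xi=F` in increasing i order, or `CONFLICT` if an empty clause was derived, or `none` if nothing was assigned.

unit clause [4] forces x4=T; simplify:
  satisfied 2 clause(s); 3 remain; assigned so far: [4]
unit clause [5] forces x5=T; simplify:
  satisfied 2 clause(s); 1 remain; assigned so far: [4, 5]

Answer: x4=T x5=T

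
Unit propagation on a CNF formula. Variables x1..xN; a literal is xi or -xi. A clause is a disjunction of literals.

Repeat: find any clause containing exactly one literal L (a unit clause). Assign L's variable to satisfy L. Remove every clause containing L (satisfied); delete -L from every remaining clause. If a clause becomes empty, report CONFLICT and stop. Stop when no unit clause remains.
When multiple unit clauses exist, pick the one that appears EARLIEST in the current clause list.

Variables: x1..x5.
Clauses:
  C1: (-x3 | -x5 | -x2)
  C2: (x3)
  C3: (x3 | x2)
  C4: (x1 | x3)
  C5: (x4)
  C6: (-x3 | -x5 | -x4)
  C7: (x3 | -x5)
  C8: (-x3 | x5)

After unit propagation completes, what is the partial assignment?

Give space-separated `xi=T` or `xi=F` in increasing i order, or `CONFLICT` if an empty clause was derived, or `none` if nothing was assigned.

unit clause [3] forces x3=T; simplify:
  drop -3 from [-3, -5, -2] -> [-5, -2]
  drop -3 from [-3, -5, -4] -> [-5, -4]
  drop -3 from [-3, 5] -> [5]
  satisfied 4 clause(s); 4 remain; assigned so far: [3]
unit clause [4] forces x4=T; simplify:
  drop -4 from [-5, -4] -> [-5]
  satisfied 1 clause(s); 3 remain; assigned so far: [3, 4]
unit clause [-5] forces x5=F; simplify:
  drop 5 from [5] -> [] (empty!)
  satisfied 2 clause(s); 1 remain; assigned so far: [3, 4, 5]
CONFLICT (empty clause)

Answer: CONFLICT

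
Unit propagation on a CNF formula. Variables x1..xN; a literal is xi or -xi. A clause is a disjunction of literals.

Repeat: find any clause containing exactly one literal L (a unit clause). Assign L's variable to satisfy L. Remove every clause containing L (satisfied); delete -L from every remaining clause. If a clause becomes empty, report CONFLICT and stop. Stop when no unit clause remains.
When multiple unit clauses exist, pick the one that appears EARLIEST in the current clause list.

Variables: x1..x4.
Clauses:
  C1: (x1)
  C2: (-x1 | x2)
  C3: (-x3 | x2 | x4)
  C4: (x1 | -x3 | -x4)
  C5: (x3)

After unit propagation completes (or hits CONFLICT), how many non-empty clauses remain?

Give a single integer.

Answer: 0

Derivation:
unit clause [1] forces x1=T; simplify:
  drop -1 from [-1, 2] -> [2]
  satisfied 2 clause(s); 3 remain; assigned so far: [1]
unit clause [2] forces x2=T; simplify:
  satisfied 2 clause(s); 1 remain; assigned so far: [1, 2]
unit clause [3] forces x3=T; simplify:
  satisfied 1 clause(s); 0 remain; assigned so far: [1, 2, 3]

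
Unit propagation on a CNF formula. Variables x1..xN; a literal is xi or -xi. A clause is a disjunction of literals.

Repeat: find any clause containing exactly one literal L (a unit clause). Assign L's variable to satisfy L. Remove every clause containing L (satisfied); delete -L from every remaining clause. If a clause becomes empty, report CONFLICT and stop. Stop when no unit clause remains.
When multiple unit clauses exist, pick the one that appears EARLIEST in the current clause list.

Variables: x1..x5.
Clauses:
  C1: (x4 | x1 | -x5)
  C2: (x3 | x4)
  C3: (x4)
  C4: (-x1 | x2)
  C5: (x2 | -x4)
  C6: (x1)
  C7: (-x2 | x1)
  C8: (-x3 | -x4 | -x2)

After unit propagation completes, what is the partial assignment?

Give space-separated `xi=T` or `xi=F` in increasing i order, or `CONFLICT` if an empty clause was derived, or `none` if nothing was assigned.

Answer: x1=T x2=T x3=F x4=T

Derivation:
unit clause [4] forces x4=T; simplify:
  drop -4 from [2, -4] -> [2]
  drop -4 from [-3, -4, -2] -> [-3, -2]
  satisfied 3 clause(s); 5 remain; assigned so far: [4]
unit clause [2] forces x2=T; simplify:
  drop -2 from [-2, 1] -> [1]
  drop -2 from [-3, -2] -> [-3]
  satisfied 2 clause(s); 3 remain; assigned so far: [2, 4]
unit clause [1] forces x1=T; simplify:
  satisfied 2 clause(s); 1 remain; assigned so far: [1, 2, 4]
unit clause [-3] forces x3=F; simplify:
  satisfied 1 clause(s); 0 remain; assigned so far: [1, 2, 3, 4]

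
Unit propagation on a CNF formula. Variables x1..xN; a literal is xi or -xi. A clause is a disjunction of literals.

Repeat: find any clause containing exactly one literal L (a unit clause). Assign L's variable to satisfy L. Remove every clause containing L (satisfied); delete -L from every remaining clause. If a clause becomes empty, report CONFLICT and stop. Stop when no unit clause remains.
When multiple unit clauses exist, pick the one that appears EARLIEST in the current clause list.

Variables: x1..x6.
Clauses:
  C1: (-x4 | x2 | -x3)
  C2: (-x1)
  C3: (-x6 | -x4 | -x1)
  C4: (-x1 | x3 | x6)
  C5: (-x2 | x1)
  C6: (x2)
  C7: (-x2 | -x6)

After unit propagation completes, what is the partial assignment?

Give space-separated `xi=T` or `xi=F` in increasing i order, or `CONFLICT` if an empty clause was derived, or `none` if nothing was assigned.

Answer: CONFLICT

Derivation:
unit clause [-1] forces x1=F; simplify:
  drop 1 from [-2, 1] -> [-2]
  satisfied 3 clause(s); 4 remain; assigned so far: [1]
unit clause [-2] forces x2=F; simplify:
  drop 2 from [-4, 2, -3] -> [-4, -3]
  drop 2 from [2] -> [] (empty!)
  satisfied 2 clause(s); 2 remain; assigned so far: [1, 2]
CONFLICT (empty clause)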